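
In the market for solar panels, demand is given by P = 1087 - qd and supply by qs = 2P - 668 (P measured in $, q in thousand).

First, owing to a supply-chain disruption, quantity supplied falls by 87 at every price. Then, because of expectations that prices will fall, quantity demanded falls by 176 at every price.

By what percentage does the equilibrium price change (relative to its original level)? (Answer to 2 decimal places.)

-5.07

Original equilibrium: 1087 - P = 2P - 668 gives 1755 = 3P, so P = 585 and q = 502.
With the change applied: demand qd = 911 - P, supply qs = 2P - 755.
Setting them equal: 911 - P = 2P - 755 → 1666 = 3P, so P = 1666/3 ≈ 555.3333 and q = 1067/3 ≈ 355.6667.
%ΔP = (555.3333 − 585) / 585 × 100 = -5.07%.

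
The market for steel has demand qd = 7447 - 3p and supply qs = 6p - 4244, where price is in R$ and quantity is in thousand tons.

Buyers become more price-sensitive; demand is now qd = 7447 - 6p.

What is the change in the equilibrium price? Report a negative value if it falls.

-324.75

Solve the original market: 7447 - 3p = 6p - 4244, hence p = 1299 and q = 3550.
The shock moves the curves to qd = 7447 - 6p and qs = 6p - 4244.
Clearing the new market: 7447 - 6p = 6p - 4244, so p = 974.25 and q = 1601.5.
Δp = 974.25 − 1299 = -324.75.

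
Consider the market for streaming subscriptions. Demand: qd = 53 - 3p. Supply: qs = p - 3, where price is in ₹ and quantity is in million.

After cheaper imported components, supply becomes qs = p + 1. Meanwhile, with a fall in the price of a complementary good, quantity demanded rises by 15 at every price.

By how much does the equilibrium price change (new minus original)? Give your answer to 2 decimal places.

+2.75

Original equilibrium: 53 - 3p = p - 3 gives 56 = 4p, so p = 14 and q = 11.
After the shift, demand is qd = 68 - 3p and supply is qs = p + 1.
Setting them equal: 68 - 3p = p + 1 → 67 = 4p, so p = 16.75 and q = 17.75.
Δp = 16.75 − 14 = +2.75.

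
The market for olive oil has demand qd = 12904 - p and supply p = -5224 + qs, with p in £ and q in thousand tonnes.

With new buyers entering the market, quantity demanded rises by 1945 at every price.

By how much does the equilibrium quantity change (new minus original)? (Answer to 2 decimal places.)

+972.50

Solve the original market: 12904 - p = p + 5224, hence p = 3840 and q = 9064.
After the shift, demand is qd = 14849 - p and supply is qs = p + 5224.
Setting them equal: 14849 - p = p + 5224 → 9625 = 2p, so p = 4812.5 and q = 10036.5.
Δq = 10036.5 − 9064 = +972.50.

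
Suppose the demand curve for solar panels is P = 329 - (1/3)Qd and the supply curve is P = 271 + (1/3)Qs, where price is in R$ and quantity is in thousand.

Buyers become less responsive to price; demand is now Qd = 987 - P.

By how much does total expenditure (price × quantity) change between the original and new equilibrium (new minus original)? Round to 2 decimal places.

Original equilibrium: 987 - 3P = 3P - 813 gives 1800 = 6P, so P = 300 and Q = 87.
The new curves are Qd = 987 - P (demand) and Qs = 3P - 813 (supply).
Equate the new curves: 987 - P = 3P - 813, giving 1800 = 4P, P = 450, Q = 537.
Expenditure moves from 300×87 = 26100 to 450×537 = 241650; change = +215550.00.

+215550.00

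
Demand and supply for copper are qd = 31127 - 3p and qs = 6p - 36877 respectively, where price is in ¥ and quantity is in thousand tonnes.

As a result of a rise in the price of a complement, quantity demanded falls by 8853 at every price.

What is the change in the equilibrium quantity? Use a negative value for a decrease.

Initially, 31127 - 3p = 6p - 36877, so 68004 = 9p and p = 7556, q = 8459.
After the shift, demand is qd = 22274 - 3p and supply is qs = 6p - 36877.
Setting them equal: 22274 - 3p = 6p - 36877 → 59151 = 9p, so p = 19717/3 ≈ 6572.3333 and q = 2557.
Δq = 2557 − 8459 = -5902.

-5902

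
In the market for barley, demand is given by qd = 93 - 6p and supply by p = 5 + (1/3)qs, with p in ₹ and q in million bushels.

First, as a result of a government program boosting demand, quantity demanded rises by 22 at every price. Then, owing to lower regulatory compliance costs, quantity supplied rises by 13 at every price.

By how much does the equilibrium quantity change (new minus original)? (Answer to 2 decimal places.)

+16.00

Initially, 93 - 6p = 3p - 15, so 108 = 9p and p = 12, q = 21.
The shock moves the curves to qd = 115 - 6p and qs = 3p - 2.
Setting them equal: 115 - 6p = 3p - 2 → 117 = 9p, so p = 13 and q = 37.
Δq = 37 − 21 = +16.00.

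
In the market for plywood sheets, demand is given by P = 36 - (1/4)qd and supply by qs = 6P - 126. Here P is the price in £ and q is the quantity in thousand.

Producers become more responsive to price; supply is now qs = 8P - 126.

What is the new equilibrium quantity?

Before the shock: 144 - 4P = 6P - 126 ⇒ 270 = 10P ⇒ P = 27, q = 36.
The new curves are qd = 144 - 4P (demand) and qs = 8P - 126 (supply).
Equate the new curves: 144 - 4P = 8P - 126, giving 270 = 12P, P = 22.5, q = 54.

54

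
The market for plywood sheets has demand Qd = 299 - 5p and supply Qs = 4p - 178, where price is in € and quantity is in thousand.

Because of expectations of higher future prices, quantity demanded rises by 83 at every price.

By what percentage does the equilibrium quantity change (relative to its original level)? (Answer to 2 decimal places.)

+108.50

Before the shock: 299 - 5p = 4p - 178 ⇒ 477 = 9p ⇒ p = 53, Q = 34.
The new curves are Qd = 382 - 5p (demand) and Qs = 4p - 178 (supply).
Equate the new curves: 382 - 5p = 4p - 178, giving 560 = 9p, p = 560/9 ≈ 62.2222, Q = 638/9 ≈ 70.8889.
%ΔQ = (70.8889 − 34) / 34 × 100 = +108.50%.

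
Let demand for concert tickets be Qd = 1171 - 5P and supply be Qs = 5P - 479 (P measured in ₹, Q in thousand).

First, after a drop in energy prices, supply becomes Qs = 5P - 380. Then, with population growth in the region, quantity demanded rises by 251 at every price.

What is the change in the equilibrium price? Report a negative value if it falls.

+15.2

Solve the original market: 1171 - 5P = 5P - 479, hence P = 165 and Q = 346.
The new curves are Qd = 1422 - 5P (demand) and Qs = 5P - 380 (supply).
Clearing the new market: 1422 - 5P = 5P - 380, so P = 180.2 and Q = 521.
ΔP = 180.2 − 165 = +15.2.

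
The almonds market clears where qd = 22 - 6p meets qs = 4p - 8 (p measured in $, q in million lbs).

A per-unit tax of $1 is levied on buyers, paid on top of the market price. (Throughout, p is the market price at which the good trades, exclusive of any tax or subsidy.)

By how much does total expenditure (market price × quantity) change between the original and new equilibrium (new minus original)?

Original equilibrium: 22 - 6p = 4p - 8 gives 30 = 10p, so p = 3 and q = 4.
Since buyers pay the price plus the tax, the effective demand curve becomes qd = 16 - 6p.
Equate the new curves: 16 - 6p = 4p - 8, giving 24 = 10p, p = 2.4, q = 1.6.
Expenditure moves from 3×4 = 12 to 2.4×1.6 = 3.84; change = -8.16.

-8.16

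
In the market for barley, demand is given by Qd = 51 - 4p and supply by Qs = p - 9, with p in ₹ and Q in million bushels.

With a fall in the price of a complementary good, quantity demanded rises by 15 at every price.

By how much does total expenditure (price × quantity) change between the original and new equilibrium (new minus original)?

+54

Solve the original market: 51 - 4p = p - 9, hence p = 12 and Q = 3.
With the change applied: demand Qd = 66 - 4p, supply Qs = p - 9.
New equilibrium: 66 - 4p = p - 9 ⇒ 75 = 5p ⇒ p = 15, Q = 6.
Expenditure moves from 12×3 = 36 to 15×6 = 90; change = +54.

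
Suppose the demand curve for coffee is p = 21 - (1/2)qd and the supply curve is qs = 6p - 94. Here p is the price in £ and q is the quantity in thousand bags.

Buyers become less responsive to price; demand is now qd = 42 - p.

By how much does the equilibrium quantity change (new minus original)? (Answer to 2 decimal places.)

+14.57

Original equilibrium: 42 - 2p = 6p - 94 gives 136 = 8p, so p = 17 and q = 8.
The shock moves the curves to qd = 42 - p and qs = 6p - 94.
Setting them equal: 42 - p = 6p - 94 → 136 = 7p, so p = 136/7 ≈ 19.4286 and q = 158/7 ≈ 22.5714.
Δq = 22.5714 − 8 = +14.57.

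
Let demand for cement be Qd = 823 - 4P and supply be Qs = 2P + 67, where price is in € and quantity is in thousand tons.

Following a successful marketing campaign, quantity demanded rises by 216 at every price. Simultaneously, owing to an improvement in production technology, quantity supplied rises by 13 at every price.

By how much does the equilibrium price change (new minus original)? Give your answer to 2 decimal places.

Solve the original market: 823 - 4P = 2P + 67, hence P = 126 and Q = 319.
The new curves are Qd = 1039 - 4P (demand) and Qs = 2P + 80 (supply).
New equilibrium: 1039 - 4P = 2P + 80 ⇒ 959 = 6P ⇒ P = 959/6 ≈ 159.8333, Q = 1199/3 ≈ 399.6667.
ΔP = 159.8333 − 126 = +33.83.

+33.83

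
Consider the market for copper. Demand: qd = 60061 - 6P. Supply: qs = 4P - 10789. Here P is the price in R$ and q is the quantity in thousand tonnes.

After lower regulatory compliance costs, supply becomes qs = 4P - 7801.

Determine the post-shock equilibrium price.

6786.2

Before the shock: 60061 - 6P = 4P - 10789 ⇒ 70850 = 10P ⇒ P = 7085, q = 17551.
With the change applied: demand qd = 60061 - 6P, supply qs = 4P - 7801.
New equilibrium: 60061 - 6P = 4P - 7801 ⇒ 67862 = 10P ⇒ P = 6786.2, q = 19343.8.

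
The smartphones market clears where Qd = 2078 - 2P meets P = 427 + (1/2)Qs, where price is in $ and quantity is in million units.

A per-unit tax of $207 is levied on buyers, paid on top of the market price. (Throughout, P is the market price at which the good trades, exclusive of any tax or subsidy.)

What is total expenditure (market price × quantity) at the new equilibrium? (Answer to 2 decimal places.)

Solve the original market: 2078 - 2P = 2P - 854, hence P = 733 and Q = 612.
Since buyers pay the price plus the tax, the effective demand curve becomes Qd = 1664 - 2P.
Clearing the new market: 1664 - 2P = 2P - 854, so P = 629.5 and Q = 405.
New expenditure = 629.5 × 405 = 254947.50.

254947.50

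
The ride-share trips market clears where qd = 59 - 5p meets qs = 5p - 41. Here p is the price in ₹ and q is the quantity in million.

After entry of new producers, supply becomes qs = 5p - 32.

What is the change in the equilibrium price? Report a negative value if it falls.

Solve the original market: 59 - 5p = 5p - 41, hence p = 10 and q = 9.
The new curves are qd = 59 - 5p (demand) and qs = 5p - 32 (supply).
Equate the new curves: 59 - 5p = 5p - 32, giving 91 = 10p, p = 9.1, q = 13.5.
Δp = 9.1 − 10 = -0.9.

-0.9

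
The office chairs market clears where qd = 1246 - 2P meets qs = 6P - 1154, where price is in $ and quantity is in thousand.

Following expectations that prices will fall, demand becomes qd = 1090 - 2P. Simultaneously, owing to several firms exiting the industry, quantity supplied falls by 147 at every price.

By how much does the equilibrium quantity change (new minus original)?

Initially, 1246 - 2P = 6P - 1154, so 2400 = 8P and P = 300, q = 646.
The shock moves the curves to qd = 1090 - 2P and qs = 6P - 1301.
New equilibrium: 1090 - 2P = 6P - 1301 ⇒ 2391 = 8P ⇒ P = 298.875, q = 492.25.
Δq = 492.25 − 646 = -153.75.

-153.75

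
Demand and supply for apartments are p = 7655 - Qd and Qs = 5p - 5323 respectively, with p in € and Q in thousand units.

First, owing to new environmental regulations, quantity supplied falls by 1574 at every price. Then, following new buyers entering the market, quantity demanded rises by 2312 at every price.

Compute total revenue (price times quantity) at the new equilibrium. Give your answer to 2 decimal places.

Original equilibrium: 7655 - p = 5p - 5323 gives 12978 = 6p, so p = 2163 and Q = 5492.
With the change applied: demand Qd = 9967 - p, supply Qs = 5p - 6897.
Clearing the new market: 9967 - p = 5p - 6897, so p = 8432/3 ≈ 2810.6667 and Q = 21469/3 ≈ 7156.3333.
New expenditure = 2810.6667 × 7156.3333 = 20114067.56.

20114067.56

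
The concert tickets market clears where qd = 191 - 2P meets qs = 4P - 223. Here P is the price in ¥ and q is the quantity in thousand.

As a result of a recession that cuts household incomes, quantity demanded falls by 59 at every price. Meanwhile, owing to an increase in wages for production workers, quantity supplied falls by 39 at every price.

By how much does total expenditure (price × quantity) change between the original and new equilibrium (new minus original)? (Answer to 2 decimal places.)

-3613.22

Solve the original market: 191 - 2P = 4P - 223, hence P = 69 and q = 53.
With the change applied: demand qd = 132 - 2P, supply qs = 4P - 262.
New equilibrium: 132 - 2P = 4P - 262 ⇒ 394 = 6P ⇒ P = 197/3 ≈ 65.6667, q = 2/3 ≈ 0.6667.
Expenditure moves from 69×53 = 3657 to 65.6667×0.6667 = 43.7778; change = -3613.22.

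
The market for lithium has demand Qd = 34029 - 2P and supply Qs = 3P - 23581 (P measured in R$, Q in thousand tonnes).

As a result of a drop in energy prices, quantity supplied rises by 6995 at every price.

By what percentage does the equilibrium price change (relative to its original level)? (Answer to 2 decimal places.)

-12.14

Initially, 34029 - 2P = 3P - 23581, so 57610 = 5P and P = 11522, Q = 10985.
The new curves are Qd = 34029 - 2P (demand) and Qs = 3P - 16586 (supply).
Equate the new curves: 34029 - 2P = 3P - 16586, giving 50615 = 5P, P = 10123, Q = 13783.
%ΔP = (10123 − 11522) / 11522 × 100 = -12.14%.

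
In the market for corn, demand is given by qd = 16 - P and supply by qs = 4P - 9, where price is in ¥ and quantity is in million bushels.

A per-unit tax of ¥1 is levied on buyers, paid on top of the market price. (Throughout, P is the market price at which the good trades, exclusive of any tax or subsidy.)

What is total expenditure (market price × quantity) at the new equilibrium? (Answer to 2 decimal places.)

48.96

Before the shock: 16 - P = 4P - 9 ⇒ 25 = 5P ⇒ P = 5, q = 11.
Since buyers pay the price plus the tax, the effective demand curve becomes qd = 15 - P.
Equate the new curves: 15 - P = 4P - 9, giving 24 = 5P, P = 4.8, q = 10.2.
New expenditure = 4.8 × 10.2 = 48.96.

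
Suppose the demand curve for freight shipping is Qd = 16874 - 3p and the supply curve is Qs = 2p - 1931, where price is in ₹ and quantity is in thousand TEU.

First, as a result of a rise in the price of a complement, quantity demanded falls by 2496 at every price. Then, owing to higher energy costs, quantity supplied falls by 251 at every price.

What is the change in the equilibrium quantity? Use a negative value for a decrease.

-1149

Solve the original market: 16874 - 3p = 2p - 1931, hence p = 3761 and Q = 5591.
The new curves are Qd = 14378 - 3p (demand) and Qs = 2p - 2182 (supply).
Clearing the new market: 14378 - 3p = 2p - 2182, so p = 3312 and Q = 4442.
ΔQ = 4442 − 5591 = -1149.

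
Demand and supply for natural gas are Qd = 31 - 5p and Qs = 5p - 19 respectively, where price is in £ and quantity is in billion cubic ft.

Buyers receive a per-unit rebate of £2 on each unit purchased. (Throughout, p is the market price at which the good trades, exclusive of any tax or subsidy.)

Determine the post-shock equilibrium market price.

6

Before the shock: 31 - 5p = 5p - 19 ⇒ 50 = 10p ⇒ p = 5, Q = 6.
Since buyers' out-of-pocket price is the market price minus the rebate, the effective demand curve becomes Qd = 41 - 5p.
New equilibrium: 41 - 5p = 5p - 19 ⇒ 60 = 10p ⇒ p = 6, Q = 11.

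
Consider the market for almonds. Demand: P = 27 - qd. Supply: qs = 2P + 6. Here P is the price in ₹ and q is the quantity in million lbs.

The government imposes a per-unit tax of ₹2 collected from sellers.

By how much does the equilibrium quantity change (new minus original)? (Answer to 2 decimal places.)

-1.33

Solve the original market: 27 - P = 2P + 6, hence P = 7 and q = 20.
Since sellers keep the price net of the tax, the effective supply curve becomes qs = 2P + 2.
New equilibrium: 27 - P = 2P + 2 ⇒ 25 = 3P ⇒ P = 25/3 ≈ 8.3333, q = 56/3 ≈ 18.6667.
Δq = 18.6667 − 20 = -1.33.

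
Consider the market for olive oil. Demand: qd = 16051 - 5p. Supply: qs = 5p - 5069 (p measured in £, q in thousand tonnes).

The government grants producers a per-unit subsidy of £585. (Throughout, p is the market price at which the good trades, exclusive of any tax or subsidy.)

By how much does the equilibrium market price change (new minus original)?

-292.5

Initially, 16051 - 5p = 5p - 5069, so 21120 = 10p and p = 2112, q = 5491.
Since sellers receive the price plus the subsidy, the effective supply curve becomes qs = 5p - 2144.
Setting them equal: 16051 - 5p = 5p - 2144 → 18195 = 10p, so p = 1819.5 and q = 6953.5.
Δp = 1819.5 − 2112 = -292.5.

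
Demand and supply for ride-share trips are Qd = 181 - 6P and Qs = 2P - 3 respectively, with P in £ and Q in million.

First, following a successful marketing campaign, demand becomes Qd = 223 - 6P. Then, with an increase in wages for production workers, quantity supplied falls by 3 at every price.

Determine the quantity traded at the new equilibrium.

51.25

Solve the original market: 181 - 6P = 2P - 3, hence P = 23 and Q = 43.
The new curves are Qd = 223 - 6P (demand) and Qs = 2P - 6 (supply).
New equilibrium: 223 - 6P = 2P - 6 ⇒ 229 = 8P ⇒ P = 28.625, Q = 51.25.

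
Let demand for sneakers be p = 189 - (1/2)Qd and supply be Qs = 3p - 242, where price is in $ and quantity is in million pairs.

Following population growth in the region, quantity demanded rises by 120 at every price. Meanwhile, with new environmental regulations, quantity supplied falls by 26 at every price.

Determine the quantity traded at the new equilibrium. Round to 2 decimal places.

Before the shock: 378 - 2p = 3p - 242 ⇒ 620 = 5p ⇒ p = 124, Q = 130.
The new curves are Qd = 498 - 2p (demand) and Qs = 3p - 268 (supply).
Clearing the new market: 498 - 2p = 3p - 268, so p = 153.2 and Q = 191.6.

191.60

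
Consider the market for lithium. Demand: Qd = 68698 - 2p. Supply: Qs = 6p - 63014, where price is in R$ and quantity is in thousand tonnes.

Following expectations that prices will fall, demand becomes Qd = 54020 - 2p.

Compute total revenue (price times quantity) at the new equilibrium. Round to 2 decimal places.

Original equilibrium: 68698 - 2p = 6p - 63014 gives 131712 = 8p, so p = 16464 and Q = 35770.
With the change applied: demand Qd = 54020 - 2p, supply Qs = 6p - 63014.
New equilibrium: 54020 - 2p = 6p - 63014 ⇒ 117034 = 8p ⇒ p = 14629.25, Q = 24761.5.
New expenditure = 14629.25 × 24761.5 = 362242173.88.

362242173.88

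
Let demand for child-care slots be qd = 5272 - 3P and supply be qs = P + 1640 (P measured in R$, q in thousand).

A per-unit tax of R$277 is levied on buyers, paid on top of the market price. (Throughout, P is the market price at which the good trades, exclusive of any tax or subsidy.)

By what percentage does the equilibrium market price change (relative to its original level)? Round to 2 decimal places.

-22.88

Before the shock: 5272 - 3P = P + 1640 ⇒ 3632 = 4P ⇒ P = 908, q = 2548.
Since buyers pay the price plus the tax, the effective demand curve becomes qd = 4441 - 3P.
New equilibrium: 4441 - 3P = P + 1640 ⇒ 2801 = 4P ⇒ P = 700.25, q = 2340.25.
%ΔP = (700.25 − 908) / 908 × 100 = -22.88%.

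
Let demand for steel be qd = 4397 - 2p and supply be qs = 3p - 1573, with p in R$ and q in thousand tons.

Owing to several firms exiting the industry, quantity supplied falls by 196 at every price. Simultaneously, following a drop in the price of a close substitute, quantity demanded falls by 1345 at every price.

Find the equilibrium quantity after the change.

Before the shock: 4397 - 2p = 3p - 1573 ⇒ 5970 = 5p ⇒ p = 1194, q = 2009.
With the change applied: demand qd = 3052 - 2p, supply qs = 3p - 1769.
Equate the new curves: 3052 - 2p = 3p - 1769, giving 4821 = 5p, p = 964.2, q = 1123.6.

1123.6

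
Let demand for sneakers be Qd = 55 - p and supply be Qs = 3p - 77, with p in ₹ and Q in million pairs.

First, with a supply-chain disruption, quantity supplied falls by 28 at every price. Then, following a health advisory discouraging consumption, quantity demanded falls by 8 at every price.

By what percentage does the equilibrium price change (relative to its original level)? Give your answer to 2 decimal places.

+15.15

Before the shock: 55 - p = 3p - 77 ⇒ 132 = 4p ⇒ p = 33, Q = 22.
After the shift, demand is Qd = 47 - p and supply is Qs = 3p - 105.
Equate the new curves: 47 - p = 3p - 105, giving 152 = 4p, p = 38, Q = 9.
%Δp = (38 − 33) / 33 × 100 = +15.15%.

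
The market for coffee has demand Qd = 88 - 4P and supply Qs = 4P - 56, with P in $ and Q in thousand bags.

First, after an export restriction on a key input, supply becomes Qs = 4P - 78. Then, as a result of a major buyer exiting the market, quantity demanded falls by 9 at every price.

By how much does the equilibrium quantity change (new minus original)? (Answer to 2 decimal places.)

-15.50

Initially, 88 - 4P = 4P - 56, so 144 = 8P and P = 18, Q = 16.
After the shift, demand is Qd = 79 - 4P and supply is Qs = 4P - 78.
New equilibrium: 79 - 4P = 4P - 78 ⇒ 157 = 8P ⇒ P = 19.625, Q = 0.5.
ΔQ = 0.5 − 16 = -15.50.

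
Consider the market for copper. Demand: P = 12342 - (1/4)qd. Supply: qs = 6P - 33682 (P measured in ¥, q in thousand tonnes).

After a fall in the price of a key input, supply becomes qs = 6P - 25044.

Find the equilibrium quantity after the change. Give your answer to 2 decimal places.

Before the shock: 49368 - 4P = 6P - 33682 ⇒ 83050 = 10P ⇒ P = 8305, q = 16148.
The shock moves the curves to qd = 49368 - 4P and qs = 6P - 25044.
Setting them equal: 49368 - 4P = 6P - 25044 → 74412 = 10P, so P = 7441.2 and q = 19603.2.

19603.20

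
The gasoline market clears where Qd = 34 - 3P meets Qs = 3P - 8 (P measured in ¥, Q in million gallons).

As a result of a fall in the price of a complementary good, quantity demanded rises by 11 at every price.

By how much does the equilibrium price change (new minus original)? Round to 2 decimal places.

Initially, 34 - 3P = 3P - 8, so 42 = 6P and P = 7, Q = 13.
The shock moves the curves to Qd = 45 - 3P and Qs = 3P - 8.
Clearing the new market: 45 - 3P = 3P - 8, so P = 53/6 ≈ 8.8333 and Q = 18.5.
ΔP = 8.8333 − 7 = +1.83.

+1.83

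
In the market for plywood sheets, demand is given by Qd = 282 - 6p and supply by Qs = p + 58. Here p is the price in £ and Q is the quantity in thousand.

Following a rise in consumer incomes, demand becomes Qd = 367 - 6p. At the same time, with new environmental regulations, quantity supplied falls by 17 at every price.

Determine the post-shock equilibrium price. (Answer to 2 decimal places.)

Before the shock: 282 - 6p = p + 58 ⇒ 224 = 7p ⇒ p = 32, Q = 90.
With the change applied: demand Qd = 367 - 6p, supply Qs = p + 41.
Clearing the new market: 367 - 6p = p + 41, so p = 326/7 ≈ 46.5714 and Q = 613/7 ≈ 87.5714.

46.57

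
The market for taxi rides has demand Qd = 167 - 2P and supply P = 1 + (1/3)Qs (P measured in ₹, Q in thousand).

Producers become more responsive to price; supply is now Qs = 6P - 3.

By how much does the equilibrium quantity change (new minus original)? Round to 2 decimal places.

Initially, 167 - 2P = 3P - 3, so 170 = 5P and P = 34, Q = 99.
The new curves are Qd = 167 - 2P (demand) and Qs = 6P - 3 (supply).
Equate the new curves: 167 - 2P = 6P - 3, giving 170 = 8P, P = 21.25, Q = 124.5.
ΔQ = 124.5 − 99 = +25.50.

+25.50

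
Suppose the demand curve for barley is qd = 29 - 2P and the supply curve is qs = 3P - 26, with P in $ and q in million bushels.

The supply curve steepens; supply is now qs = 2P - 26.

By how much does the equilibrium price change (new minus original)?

+2.75

Original equilibrium: 29 - 2P = 3P - 26 gives 55 = 5P, so P = 11 and q = 7.
The new curves are qd = 29 - 2P (demand) and qs = 2P - 26 (supply).
New equilibrium: 29 - 2P = 2P - 26 ⇒ 55 = 4P ⇒ P = 13.75, q = 1.5.
ΔP = 13.75 − 11 = +2.75.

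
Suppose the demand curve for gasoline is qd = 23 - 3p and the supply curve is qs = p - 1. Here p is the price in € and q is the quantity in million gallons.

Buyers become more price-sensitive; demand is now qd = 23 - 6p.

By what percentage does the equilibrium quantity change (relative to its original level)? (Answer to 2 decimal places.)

-51.43

Solve the original market: 23 - 3p = p - 1, hence p = 6 and q = 5.
With the change applied: demand qd = 23 - 6p, supply qs = p - 1.
Setting them equal: 23 - 6p = p - 1 → 24 = 7p, so p = 24/7 ≈ 3.4286 and q = 17/7 ≈ 2.4286.
%Δq = (2.4286 − 5) / 5 × 100 = -51.43%.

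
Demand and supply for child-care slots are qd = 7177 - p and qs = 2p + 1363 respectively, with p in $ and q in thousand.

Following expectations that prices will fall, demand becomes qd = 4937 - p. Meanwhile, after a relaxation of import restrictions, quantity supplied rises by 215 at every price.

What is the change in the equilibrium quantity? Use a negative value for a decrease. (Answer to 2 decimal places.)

-1421.67

Original equilibrium: 7177 - p = 2p + 1363 gives 5814 = 3p, so p = 1938 and q = 5239.
The new curves are qd = 4937 - p (demand) and qs = 2p + 1578 (supply).
New equilibrium: 4937 - p = 2p + 1578 ⇒ 3359 = 3p ⇒ p = 3359/3 ≈ 1119.6667, q = 11452/3 ≈ 3817.3333.
Δq = 3817.3333 − 5239 = -1421.67.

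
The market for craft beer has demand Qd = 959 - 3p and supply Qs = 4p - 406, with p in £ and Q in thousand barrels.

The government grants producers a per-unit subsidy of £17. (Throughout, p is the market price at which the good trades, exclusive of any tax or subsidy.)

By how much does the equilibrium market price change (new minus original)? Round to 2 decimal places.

-9.71

Original equilibrium: 959 - 3p = 4p - 406 gives 1365 = 7p, so p = 195 and Q = 374.
Since sellers receive the price plus the subsidy, the effective supply curve becomes Qs = 4p - 338.
Equate the new curves: 959 - 3p = 4p - 338, giving 1297 = 7p, p = 1297/7 ≈ 185.2857, Q = 2822/7 ≈ 403.1429.
Δp = 185.2857 − 195 = -9.71.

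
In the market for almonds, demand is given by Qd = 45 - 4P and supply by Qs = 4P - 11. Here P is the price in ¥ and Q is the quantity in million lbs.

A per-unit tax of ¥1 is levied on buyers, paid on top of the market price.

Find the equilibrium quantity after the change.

Initially, 45 - 4P = 4P - 11, so 56 = 8P and P = 7, Q = 17.
Since buyers pay the price plus the tax, the effective demand curve becomes Qd = 41 - 4P.
New equilibrium: 41 - 4P = 4P - 11 ⇒ 52 = 8P ⇒ P = 6.5, Q = 15.

15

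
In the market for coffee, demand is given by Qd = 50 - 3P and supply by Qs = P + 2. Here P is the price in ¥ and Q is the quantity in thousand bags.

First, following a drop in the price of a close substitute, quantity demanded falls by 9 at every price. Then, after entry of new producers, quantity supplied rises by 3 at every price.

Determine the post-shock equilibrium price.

Initially, 50 - 3P = P + 2, so 48 = 4P and P = 12, Q = 14.
The shock moves the curves to Qd = 41 - 3P and Qs = P + 5.
Clearing the new market: 41 - 3P = P + 5, so P = 9 and Q = 14.

9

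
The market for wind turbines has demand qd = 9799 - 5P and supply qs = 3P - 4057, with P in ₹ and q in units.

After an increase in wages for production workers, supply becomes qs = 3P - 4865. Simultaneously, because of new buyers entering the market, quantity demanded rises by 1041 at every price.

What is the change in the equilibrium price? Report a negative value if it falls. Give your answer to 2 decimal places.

+231.13

Before the shock: 9799 - 5P = 3P - 4057 ⇒ 13856 = 8P ⇒ P = 1732, q = 1139.
The new curves are qd = 10840 - 5P (demand) and qs = 3P - 4865 (supply).
New equilibrium: 10840 - 5P = 3P - 4865 ⇒ 15705 = 8P ⇒ P = 1963.125, q = 1024.375.
ΔP = 1963.125 − 1732 = +231.13.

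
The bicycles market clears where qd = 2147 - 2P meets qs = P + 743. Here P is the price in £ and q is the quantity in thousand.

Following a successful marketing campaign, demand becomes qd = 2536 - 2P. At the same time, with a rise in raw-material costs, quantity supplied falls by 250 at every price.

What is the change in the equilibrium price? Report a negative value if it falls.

Before the shock: 2147 - 2P = P + 743 ⇒ 1404 = 3P ⇒ P = 468, q = 1211.
The new curves are qd = 2536 - 2P (demand) and qs = P + 493 (supply).
Setting them equal: 2536 - 2P = P + 493 → 2043 = 3P, so P = 681 and q = 1174.
ΔP = 681 − 468 = +213.

+213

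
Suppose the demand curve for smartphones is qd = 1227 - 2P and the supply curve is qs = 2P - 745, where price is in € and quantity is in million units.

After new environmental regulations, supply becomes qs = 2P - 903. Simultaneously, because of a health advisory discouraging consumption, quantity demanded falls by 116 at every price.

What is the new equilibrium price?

503.5

Before the shock: 1227 - 2P = 2P - 745 ⇒ 1972 = 4P ⇒ P = 493, q = 241.
With the change applied: demand qd = 1111 - 2P, supply qs = 2P - 903.
Clearing the new market: 1111 - 2P = 2P - 903, so P = 503.5 and q = 104.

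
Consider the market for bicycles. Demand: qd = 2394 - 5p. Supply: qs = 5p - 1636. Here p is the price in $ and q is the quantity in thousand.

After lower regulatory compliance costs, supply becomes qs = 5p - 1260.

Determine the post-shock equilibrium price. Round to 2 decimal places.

Before the shock: 2394 - 5p = 5p - 1636 ⇒ 4030 = 10p ⇒ p = 403, q = 379.
After the shift, demand is qd = 2394 - 5p and supply is qs = 5p - 1260.
Equate the new curves: 2394 - 5p = 5p - 1260, giving 3654 = 10p, p = 365.4, q = 567.

365.40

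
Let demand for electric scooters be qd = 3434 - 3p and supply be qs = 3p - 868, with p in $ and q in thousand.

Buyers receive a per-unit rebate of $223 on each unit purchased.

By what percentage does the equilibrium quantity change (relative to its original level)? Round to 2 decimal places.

+26.07

Before the shock: 3434 - 3p = 3p - 868 ⇒ 4302 = 6p ⇒ p = 717, q = 1283.
Since buyers' out-of-pocket price is the market price minus the rebate, the effective demand curve becomes qd = 4103 - 3p.
New equilibrium: 4103 - 3p = 3p - 868 ⇒ 4971 = 6p ⇒ p = 828.5, q = 1617.5.
%Δq = (1617.5 − 1283) / 1283 × 100 = +26.07%.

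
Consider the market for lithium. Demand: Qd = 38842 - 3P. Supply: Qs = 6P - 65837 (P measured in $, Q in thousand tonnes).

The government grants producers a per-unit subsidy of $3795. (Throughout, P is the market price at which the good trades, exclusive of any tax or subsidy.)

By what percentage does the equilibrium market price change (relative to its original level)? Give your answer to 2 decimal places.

Initially, 38842 - 3P = 6P - 65837, so 104679 = 9P and P = 11631, Q = 3949.
Since sellers receive the price plus the subsidy, the effective supply curve becomes Qs = 6P - 43067.
New equilibrium: 38842 - 3P = 6P - 43067 ⇒ 81909 = 9P ⇒ P = 9101, Q = 11539.
%ΔP = (9101 − 11631) / 11631 × 100 = -21.75%.

-21.75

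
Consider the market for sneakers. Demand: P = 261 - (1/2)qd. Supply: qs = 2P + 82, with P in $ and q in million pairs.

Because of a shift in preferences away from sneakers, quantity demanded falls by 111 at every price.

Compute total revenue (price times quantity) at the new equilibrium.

Before the shock: 522 - 2P = 2P + 82 ⇒ 440 = 4P ⇒ P = 110, q = 302.
After the shift, demand is qd = 411 - 2P and supply is qs = 2P + 82.
Setting them equal: 411 - 2P = 2P + 82 → 329 = 4P, so P = 82.25 and q = 246.5.
New expenditure = 82.25 × 246.5 = 20274.625.

20274.625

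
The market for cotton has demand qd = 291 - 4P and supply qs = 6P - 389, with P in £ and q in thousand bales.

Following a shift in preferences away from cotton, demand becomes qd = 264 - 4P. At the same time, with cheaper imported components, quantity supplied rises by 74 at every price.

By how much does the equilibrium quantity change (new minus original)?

+13.4

Solve the original market: 291 - 4P = 6P - 389, hence P = 68 and q = 19.
The new curves are qd = 264 - 4P (demand) and qs = 6P - 315 (supply).
New equilibrium: 264 - 4P = 6P - 315 ⇒ 579 = 10P ⇒ P = 57.9, q = 32.4.
Δq = 32.4 − 19 = +13.4.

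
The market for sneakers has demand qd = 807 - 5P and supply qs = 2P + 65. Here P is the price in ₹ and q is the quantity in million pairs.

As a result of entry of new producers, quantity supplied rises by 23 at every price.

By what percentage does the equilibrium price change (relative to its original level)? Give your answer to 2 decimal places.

-3.10

Solve the original market: 807 - 5P = 2P + 65, hence P = 106 and q = 277.
After the shift, demand is qd = 807 - 5P and supply is qs = 2P + 88.
New equilibrium: 807 - 5P = 2P + 88 ⇒ 719 = 7P ⇒ P = 719/7 ≈ 102.7143, q = 2054/7 ≈ 293.4286.
%ΔP = (102.7143 − 106) / 106 × 100 = -3.10%.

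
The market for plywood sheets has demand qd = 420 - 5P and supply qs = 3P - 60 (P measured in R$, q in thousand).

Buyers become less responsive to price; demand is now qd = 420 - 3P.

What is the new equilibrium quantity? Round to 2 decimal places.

180.00

Original equilibrium: 420 - 5P = 3P - 60 gives 480 = 8P, so P = 60 and q = 120.
With the change applied: demand qd = 420 - 3P, supply qs = 3P - 60.
Equate the new curves: 420 - 3P = 3P - 60, giving 480 = 6P, P = 80, q = 180.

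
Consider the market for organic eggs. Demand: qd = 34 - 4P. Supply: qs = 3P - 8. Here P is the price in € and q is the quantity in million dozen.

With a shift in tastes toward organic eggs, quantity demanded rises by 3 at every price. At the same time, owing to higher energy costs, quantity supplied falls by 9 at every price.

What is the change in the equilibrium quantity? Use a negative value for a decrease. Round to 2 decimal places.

Before the shock: 34 - 4P = 3P - 8 ⇒ 42 = 7P ⇒ P = 6, q = 10.
The new curves are qd = 37 - 4P (demand) and qs = 3P - 17 (supply).
Clearing the new market: 37 - 4P = 3P - 17, so P = 54/7 ≈ 7.7143 and q = 43/7 ≈ 6.1429.
Δq = 6.1429 − 10 = -3.86.

-3.86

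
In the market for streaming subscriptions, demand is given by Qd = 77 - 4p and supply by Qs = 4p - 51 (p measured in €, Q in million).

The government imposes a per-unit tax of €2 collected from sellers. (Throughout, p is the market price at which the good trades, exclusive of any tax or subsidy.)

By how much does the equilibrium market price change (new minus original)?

Original equilibrium: 77 - 4p = 4p - 51 gives 128 = 8p, so p = 16 and Q = 13.
Since sellers keep the price net of the tax, the effective supply curve becomes Qs = 4p - 59.
Clearing the new market: 77 - 4p = 4p - 59, so p = 17 and Q = 9.
Δp = 17 − 16 = +1.

+1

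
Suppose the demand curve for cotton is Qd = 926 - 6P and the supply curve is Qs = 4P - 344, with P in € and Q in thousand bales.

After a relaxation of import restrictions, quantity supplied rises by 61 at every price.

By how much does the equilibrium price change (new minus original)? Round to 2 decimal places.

Before the shock: 926 - 6P = 4P - 344 ⇒ 1270 = 10P ⇒ P = 127, Q = 164.
After the shift, demand is Qd = 926 - 6P and supply is Qs = 4P - 283.
Clearing the new market: 926 - 6P = 4P - 283, so P = 120.9 and Q = 200.6.
ΔP = 120.9 − 127 = -6.10.

-6.10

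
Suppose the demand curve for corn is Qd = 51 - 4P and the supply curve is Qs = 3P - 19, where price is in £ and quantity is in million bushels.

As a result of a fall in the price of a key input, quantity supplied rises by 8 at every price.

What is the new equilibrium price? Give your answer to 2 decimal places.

8.86

Original equilibrium: 51 - 4P = 3P - 19 gives 70 = 7P, so P = 10 and Q = 11.
The shock moves the curves to Qd = 51 - 4P and Qs = 3P - 11.
Clearing the new market: 51 - 4P = 3P - 11, so P = 62/7 ≈ 8.8571 and Q = 109/7 ≈ 15.5714.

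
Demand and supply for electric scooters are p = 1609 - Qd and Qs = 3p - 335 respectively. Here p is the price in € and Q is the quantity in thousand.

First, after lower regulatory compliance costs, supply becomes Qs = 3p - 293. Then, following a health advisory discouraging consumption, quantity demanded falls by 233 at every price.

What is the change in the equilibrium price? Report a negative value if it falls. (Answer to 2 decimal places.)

-68.75

Initially, 1609 - p = 3p - 335, so 1944 = 4p and p = 486, Q = 1123.
The shock moves the curves to Qd = 1376 - p and Qs = 3p - 293.
Equate the new curves: 1376 - p = 3p - 293, giving 1669 = 4p, p = 417.25, Q = 958.75.
Δp = 417.25 − 486 = -68.75.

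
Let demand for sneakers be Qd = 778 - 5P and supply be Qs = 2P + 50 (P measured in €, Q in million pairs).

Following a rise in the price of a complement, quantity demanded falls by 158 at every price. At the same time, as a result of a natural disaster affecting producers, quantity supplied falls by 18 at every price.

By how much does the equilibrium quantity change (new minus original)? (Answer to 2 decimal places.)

Solve the original market: 778 - 5P = 2P + 50, hence P = 104 and Q = 258.
The shock moves the curves to Qd = 620 - 5P and Qs = 2P + 32.
New equilibrium: 620 - 5P = 2P + 32 ⇒ 588 = 7P ⇒ P = 84, Q = 200.
ΔQ = 200 − 258 = -58.00.

-58.00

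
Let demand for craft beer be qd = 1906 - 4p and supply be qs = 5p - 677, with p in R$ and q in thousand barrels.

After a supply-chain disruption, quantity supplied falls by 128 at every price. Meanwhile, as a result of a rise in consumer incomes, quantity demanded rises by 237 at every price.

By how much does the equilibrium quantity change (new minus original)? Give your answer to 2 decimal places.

+74.78

Before the shock: 1906 - 4p = 5p - 677 ⇒ 2583 = 9p ⇒ p = 287, q = 758.
The shock moves the curves to qd = 2143 - 4p and qs = 5p - 805.
Setting them equal: 2143 - 4p = 5p - 805 → 2948 = 9p, so p = 2948/9 ≈ 327.5556 and q = 7495/9 ≈ 832.7778.
Δq = 832.7778 − 758 = +74.78.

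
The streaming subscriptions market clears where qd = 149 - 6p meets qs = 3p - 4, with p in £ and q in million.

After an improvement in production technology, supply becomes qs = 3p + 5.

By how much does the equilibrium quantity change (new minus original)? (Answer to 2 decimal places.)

+6.00

Solve the original market: 149 - 6p = 3p - 4, hence p = 17 and q = 47.
The new curves are qd = 149 - 6p (demand) and qs = 3p + 5 (supply).
Setting them equal: 149 - 6p = 3p + 5 → 144 = 9p, so p = 16 and q = 53.
Δq = 53 − 47 = +6.00.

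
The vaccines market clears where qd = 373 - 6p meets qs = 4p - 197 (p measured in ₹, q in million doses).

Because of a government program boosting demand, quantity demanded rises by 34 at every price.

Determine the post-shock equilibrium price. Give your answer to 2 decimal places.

60.40

Initially, 373 - 6p = 4p - 197, so 570 = 10p and p = 57, q = 31.
With the change applied: demand qd = 407 - 6p, supply qs = 4p - 197.
New equilibrium: 407 - 6p = 4p - 197 ⇒ 604 = 10p ⇒ p = 60.4, q = 44.6.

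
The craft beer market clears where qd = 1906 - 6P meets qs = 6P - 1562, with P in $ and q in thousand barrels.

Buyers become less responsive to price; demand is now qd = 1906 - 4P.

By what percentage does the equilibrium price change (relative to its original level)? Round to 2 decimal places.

Initially, 1906 - 6P = 6P - 1562, so 3468 = 12P and P = 289, q = 172.
With the change applied: demand qd = 1906 - 4P, supply qs = 6P - 1562.
Clearing the new market: 1906 - 4P = 6P - 1562, so P = 346.8 and q = 518.8.
%ΔP = (346.8 − 289) / 289 × 100 = +20.00%.

+20.00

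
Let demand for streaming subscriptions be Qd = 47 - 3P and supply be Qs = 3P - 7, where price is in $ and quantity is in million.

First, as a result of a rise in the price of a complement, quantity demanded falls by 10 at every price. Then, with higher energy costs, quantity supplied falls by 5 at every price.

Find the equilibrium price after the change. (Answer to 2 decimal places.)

Before the shock: 47 - 3P = 3P - 7 ⇒ 54 = 6P ⇒ P = 9, Q = 20.
The shock moves the curves to Qd = 37 - 3P and Qs = 3P - 12.
New equilibrium: 37 - 3P = 3P - 12 ⇒ 49 = 6P ⇒ P = 49/6 ≈ 8.1667, Q = 12.5.

8.17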